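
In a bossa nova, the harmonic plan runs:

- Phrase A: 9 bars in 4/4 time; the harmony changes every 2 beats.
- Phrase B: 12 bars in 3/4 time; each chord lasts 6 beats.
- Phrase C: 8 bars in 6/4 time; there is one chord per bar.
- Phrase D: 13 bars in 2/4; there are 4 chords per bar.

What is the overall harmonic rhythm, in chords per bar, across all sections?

A: 9 bars of 4 beats is 36 beats; at 2 beats each that's 18 chords.
B: 12 bars of 3 beats is 36 beats; at 6 beats each that's 6 chords.
C: 8 bars of 6 beats is 48 beats; at 6 beats each that's 8 chords.
D: 13 bars of 2 beats is 26 beats; at 0.5 beats each that's 52 chords.
Overall: 84 chords over 42 bars → 84/42 = 2 chords per bar.

2 chords per bar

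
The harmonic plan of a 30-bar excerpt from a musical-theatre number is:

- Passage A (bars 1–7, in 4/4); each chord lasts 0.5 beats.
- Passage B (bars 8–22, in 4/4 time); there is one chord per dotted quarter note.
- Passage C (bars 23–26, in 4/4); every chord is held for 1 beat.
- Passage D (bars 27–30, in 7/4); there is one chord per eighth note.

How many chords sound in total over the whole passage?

A: 7·4 = 28 beats, 28/0.5 = 56 chords.
B: 15·4 = 60 beats, 60/1.5 = 40 chords.
C: 4·4 = 16 beats, 16/1 = 16 chords.
D: 4·7 = 28 beats, 28/0.5 = 56 chords.
Total: 56 + 40 + 16 + 56 = 168.

168 chords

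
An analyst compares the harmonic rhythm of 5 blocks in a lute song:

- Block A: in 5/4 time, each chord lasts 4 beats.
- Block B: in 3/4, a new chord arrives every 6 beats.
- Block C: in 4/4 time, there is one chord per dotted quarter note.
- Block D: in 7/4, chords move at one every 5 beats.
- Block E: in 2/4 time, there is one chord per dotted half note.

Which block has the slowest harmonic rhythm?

Block B

A: each chord is 4 beats in 5/4, so 1.25 per bar.
B: each chord is 6 beats in 3/4, so 0.5 per bar.
C: each chord is 1.5 beats in 4/4, so 8/3 per bar.
D: each chord is 5 beats in 7/4, so 1.4 per bar.
E: each chord is 3 beats in 2/4, so 2/3 per bar.
Slowest is B at 0.5 chords/bar.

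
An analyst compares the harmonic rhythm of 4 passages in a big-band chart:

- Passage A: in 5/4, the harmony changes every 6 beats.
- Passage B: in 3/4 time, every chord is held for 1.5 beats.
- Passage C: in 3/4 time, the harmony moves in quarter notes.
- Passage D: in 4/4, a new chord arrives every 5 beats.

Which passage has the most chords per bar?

A: 5/6 = 5/6 chords/bar.
B: 3/1.5 = 2 chords/bar.
C: 3/1 = 3 chords/bar.
D: 4/5 = 0.8 chords/bar.
Fastest is C at 3 chords/bar.

Passage C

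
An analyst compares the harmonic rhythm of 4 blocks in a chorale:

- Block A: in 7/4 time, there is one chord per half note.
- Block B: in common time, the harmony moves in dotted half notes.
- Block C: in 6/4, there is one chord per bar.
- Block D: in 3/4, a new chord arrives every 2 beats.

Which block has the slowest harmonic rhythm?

Block C

A: 7/2 = 3.5 chords/bar.
B: 4/3 = 4/3 chords/bar.
C: 6/6 = 1 chord/bar.
D: 3/2 = 1.5 chords/bar.
Slowest is C at 1 chords/bar.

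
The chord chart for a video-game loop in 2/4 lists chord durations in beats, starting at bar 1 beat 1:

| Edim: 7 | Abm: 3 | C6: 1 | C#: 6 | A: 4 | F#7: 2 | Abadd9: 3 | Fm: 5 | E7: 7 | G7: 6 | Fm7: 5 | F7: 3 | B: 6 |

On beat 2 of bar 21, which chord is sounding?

G7

Beat 2 of bar 21 is beat (21−1)×2 + 2 = 42 overall.
Running totals: Edim ends at 7, Abm ends at 10, C6 ends at 11, C# ends at 17, A ends at 21, F#7 ends at 23, Abadd9 ends at 26, Fm ends at 31, E7 ends at 38, G7 ends at 44.
Beat 42 falls within G7.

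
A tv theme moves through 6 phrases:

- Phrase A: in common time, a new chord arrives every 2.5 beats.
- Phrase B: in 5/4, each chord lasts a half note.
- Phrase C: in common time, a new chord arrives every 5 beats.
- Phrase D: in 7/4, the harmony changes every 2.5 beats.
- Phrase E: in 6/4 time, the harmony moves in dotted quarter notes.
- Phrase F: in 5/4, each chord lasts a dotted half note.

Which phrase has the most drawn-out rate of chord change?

A: 4 beats/bar ÷ 2.5 beats/chord = 1.6 chords/bar.
B: 5 beats/bar ÷ 2 beats/chord = 2.5 chords/bar.
C: 4 beats/bar ÷ 5 beats/chord = 0.8 chords/bar.
D: 7 beats/bar ÷ 2.5 beats/chord = 2.8 chords/bar.
E: 6 beats/bar ÷ 1.5 beats/chord = 4 chords/bar.
F: 5 beats/bar ÷ 3 beats/chord = 5/3 chords/bar.
Slowest is C at 0.8 chords/bar.

Phrase C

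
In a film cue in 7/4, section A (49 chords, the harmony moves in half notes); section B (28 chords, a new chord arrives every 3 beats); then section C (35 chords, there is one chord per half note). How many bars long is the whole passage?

A: 49 × 2 = 98 beats = 14 bars.
B: 28 × 3 = 84 beats = 12 bars.
C: 35 × 2 = 70 beats = 10 bars.
Total: 14 + 12 + 10 = 36 bars.

36 bars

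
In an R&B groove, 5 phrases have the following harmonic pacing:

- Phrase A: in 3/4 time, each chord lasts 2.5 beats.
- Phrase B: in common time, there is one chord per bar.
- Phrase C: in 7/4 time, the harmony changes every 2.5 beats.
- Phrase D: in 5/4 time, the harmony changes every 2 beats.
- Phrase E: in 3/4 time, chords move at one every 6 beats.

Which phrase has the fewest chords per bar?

Phrase E

A: 3/2.5 = 1.2 chords/bar.
B: 4/4 = 1 chord/bar.
C: 7/2.5 = 2.8 chords/bar.
D: 5/2 = 2.5 chords/bar.
E: 3/6 = 0.5 chords/bar.
Slowest is E at 0.5 chords/bar.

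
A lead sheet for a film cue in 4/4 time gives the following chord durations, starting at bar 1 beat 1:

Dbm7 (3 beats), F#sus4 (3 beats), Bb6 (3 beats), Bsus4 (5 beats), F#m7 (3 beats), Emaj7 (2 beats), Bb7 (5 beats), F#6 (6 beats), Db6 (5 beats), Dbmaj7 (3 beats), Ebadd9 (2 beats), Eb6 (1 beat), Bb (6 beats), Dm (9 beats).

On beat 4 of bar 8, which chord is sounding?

Beat 4 of bar 8 is beat (8−1)×4 + 4 = 32 overall.
Running totals: Dbm7 ends at 3, F#sus4 ends at 6, Bb6 ends at 9, Bsus4 ends at 14, F#m7 ends at 17, Emaj7 ends at 19, Bb7 ends at 24, F#6 ends at 30, Db6 ends at 35.
Beat 32 falls within Db6.

Db6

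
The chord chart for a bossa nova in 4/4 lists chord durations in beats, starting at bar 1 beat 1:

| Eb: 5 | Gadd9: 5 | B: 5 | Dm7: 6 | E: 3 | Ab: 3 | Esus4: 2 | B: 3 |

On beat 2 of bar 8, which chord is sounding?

B

Beat 2 of bar 8 is beat (8−1)×4 + 2 = 30 overall.
Running totals: Eb ends at 5, Gadd9 ends at 10, B ends at 15, Dm7 ends at 21, E ends at 24, Ab ends at 27, Esus4 ends at 29, B ends at 32.
Beat 30 falls within B.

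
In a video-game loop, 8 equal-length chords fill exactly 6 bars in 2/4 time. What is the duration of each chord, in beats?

6 bars × 2 beats/bar = 12 beats total.
12 beats ÷ 8 chords = 1.5 beats per chord.
(That is a dotted quarter note.)

1.5 beats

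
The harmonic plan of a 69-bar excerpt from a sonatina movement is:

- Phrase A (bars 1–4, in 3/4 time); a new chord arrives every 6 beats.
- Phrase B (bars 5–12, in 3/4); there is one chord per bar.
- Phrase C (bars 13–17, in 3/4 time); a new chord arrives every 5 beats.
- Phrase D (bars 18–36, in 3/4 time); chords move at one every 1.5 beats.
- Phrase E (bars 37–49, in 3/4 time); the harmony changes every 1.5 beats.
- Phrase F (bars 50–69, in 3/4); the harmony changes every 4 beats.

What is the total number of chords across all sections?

A: 4·3 = 12 beats, 12/6 = 2 chords.
B: 8·3 = 24 beats, 24/3 = 8 chords.
C: 5·3 = 15 beats, 15/5 = 3 chords.
D: 19·3 = 57 beats, 57/1.5 = 38 chords.
E: 13·3 = 39 beats, 39/1.5 = 26 chords.
F: 20·3 = 60 beats, 60/4 = 15 chords.
Total: 2 + 8 + 3 + 38 + 26 + 15 = 92.

92 chords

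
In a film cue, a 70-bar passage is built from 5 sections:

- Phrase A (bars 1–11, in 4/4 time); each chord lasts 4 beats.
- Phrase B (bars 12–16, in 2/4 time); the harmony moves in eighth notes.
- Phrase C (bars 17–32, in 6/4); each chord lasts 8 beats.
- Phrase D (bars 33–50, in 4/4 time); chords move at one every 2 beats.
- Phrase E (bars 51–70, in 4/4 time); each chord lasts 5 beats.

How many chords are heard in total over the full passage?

A has 44 beats and chords last 4 each, so 11 chords.
B has 10 beats and chords last 0.5 each, so 20 chords.
C has 96 beats and chords last 8 each, so 12 chords.
D has 72 beats and chords last 2 each, so 36 chords.
E has 80 beats and chords last 5 each, so 16 chords.
Total: 11 + 20 + 12 + 36 + 16 = 95.

95 chords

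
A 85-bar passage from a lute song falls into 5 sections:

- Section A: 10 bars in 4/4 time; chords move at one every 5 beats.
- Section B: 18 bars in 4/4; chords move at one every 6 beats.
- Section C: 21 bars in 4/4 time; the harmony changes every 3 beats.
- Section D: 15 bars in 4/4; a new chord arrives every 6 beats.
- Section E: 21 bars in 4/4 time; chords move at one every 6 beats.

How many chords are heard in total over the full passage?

A: 10 bars × 4 beats = 40 beats; 5 beats/chord → 8 chords.
B: 18 bars × 4 beats = 72 beats; 6 beats/chord → 12 chords.
C: 21 bars × 4 beats = 84 beats; 3 beats/chord → 28 chords.
D: 15 bars × 4 beats = 60 beats; 6 beats/chord → 10 chords.
E: 21 bars × 4 beats = 84 beats; 6 beats/chord → 14 chords.
Total: 8 + 12 + 28 + 10 + 14 = 72.

72 chords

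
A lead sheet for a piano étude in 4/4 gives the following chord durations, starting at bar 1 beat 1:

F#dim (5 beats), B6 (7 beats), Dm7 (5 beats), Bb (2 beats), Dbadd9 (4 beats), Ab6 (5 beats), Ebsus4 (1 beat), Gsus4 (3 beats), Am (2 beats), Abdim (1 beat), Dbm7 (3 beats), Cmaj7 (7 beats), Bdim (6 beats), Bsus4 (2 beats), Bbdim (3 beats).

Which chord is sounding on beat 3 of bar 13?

Bdim

Beat 3 of bar 13 is beat (13−1)×4 + 3 = 51 overall.
Running totals: F#dim ends at 5, B6 ends at 12, Dm7 ends at 17, Bb ends at 19, Dbadd9 ends at 23, Ab6 ends at 28, Ebsus4 ends at 29, Gsus4 ends at 32, Am ends at 34, Abdim ends at 35, Dbm7 ends at 38, Cmaj7 ends at 45, Bdim ends at 51.
Beat 51 falls within Bdim.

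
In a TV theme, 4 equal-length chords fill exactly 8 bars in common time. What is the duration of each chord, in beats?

8 beats

8 bars × 4 beats/bar = 32 beats total.
32 beats ÷ 4 chords = 8 beats per chord.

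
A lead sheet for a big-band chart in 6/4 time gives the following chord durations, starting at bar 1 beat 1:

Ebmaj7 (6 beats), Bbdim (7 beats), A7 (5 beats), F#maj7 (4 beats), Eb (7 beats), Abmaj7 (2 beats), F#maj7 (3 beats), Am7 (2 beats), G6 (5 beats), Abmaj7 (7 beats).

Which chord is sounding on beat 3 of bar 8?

Beat 3 of bar 8 is beat (8−1)×6 + 3 = 45 overall.
Running totals: Ebmaj7 ends at 6, Bbdim ends at 13, A7 ends at 18, F#maj7 ends at 22, Eb ends at 29, Abmaj7 ends at 31, F#maj7 ends at 34, Am7 ends at 36, G6 ends at 41, Abmaj7 ends at 48.
Beat 45 falls within Abmaj7.

Abmaj7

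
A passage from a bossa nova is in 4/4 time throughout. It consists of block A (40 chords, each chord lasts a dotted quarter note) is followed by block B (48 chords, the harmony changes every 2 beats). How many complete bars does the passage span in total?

39 bars

A: 40 × 1.5 = 60 beats = 15 bars.
B: 48 × 2 = 96 beats = 24 bars.
Total: 15 + 24 = 39 bars.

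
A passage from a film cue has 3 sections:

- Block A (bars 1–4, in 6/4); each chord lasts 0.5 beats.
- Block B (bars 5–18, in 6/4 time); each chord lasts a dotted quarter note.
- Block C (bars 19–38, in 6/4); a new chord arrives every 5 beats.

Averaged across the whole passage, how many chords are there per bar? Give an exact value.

A: 4 bars of 6 beats is 24 beats; at 0.5 beats each that's 48 chords.
B: 14 bars of 6 beats is 84 beats; at 1.5 beats each that's 56 chords.
C: 20 bars of 6 beats is 120 beats; at 5 beats each that's 24 chords.
Overall: 128 chords over 38 bars → 128/38 = 64/19 chords per bar.

64/19 chords per bar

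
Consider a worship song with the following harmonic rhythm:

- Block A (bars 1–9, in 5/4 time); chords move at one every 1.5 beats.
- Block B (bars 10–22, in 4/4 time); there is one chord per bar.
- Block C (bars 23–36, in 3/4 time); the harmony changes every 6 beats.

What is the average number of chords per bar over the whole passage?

25/18 chords per bar

A: 9 bars of 5 beats is 45 beats; at 1.5 beats each that's 30 chords.
B: 13 bars of 4 beats is 52 beats; at 4 beats each that's 13 chords.
C: 14 bars of 3 beats is 42 beats; at 6 beats each that's 7 chords.
Overall: 50 chords over 36 bars → 50/36 = 25/18 chords per bar.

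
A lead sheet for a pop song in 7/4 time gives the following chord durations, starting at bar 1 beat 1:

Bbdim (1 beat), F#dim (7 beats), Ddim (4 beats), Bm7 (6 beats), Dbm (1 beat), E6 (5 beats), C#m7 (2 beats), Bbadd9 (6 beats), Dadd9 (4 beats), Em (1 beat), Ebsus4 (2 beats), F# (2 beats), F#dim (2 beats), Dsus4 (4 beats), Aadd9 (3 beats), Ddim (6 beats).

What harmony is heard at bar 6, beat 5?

F#

Beat 5 of bar 6 is beat (6−1)×7 + 5 = 40 overall.
Running totals: Bbdim ends at 1, F#dim ends at 8, Ddim ends at 12, Bm7 ends at 18, Dbm ends at 19, E6 ends at 24, C#m7 ends at 26, Bbadd9 ends at 32, Dadd9 ends at 36, Em ends at 37, Ebsus4 ends at 39, F# ends at 41.
Beat 40 falls within F#.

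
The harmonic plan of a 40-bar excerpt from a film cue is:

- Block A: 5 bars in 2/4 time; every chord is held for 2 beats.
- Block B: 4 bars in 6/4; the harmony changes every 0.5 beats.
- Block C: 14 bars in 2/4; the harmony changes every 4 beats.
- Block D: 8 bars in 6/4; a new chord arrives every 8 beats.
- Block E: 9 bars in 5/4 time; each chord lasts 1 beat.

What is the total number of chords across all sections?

A: 5 bars × 2 beats = 10 beats; 2 beats/chord → 5 chords.
B: 4 bars × 6 beats = 24 beats; 0.5 beats/chord → 48 chords.
C: 14 bars × 2 beats = 28 beats; 4 beats/chord → 7 chords.
D: 8 bars × 6 beats = 48 beats; 8 beats/chord → 6 chords.
E: 9 bars × 5 beats = 45 beats; 1 beat/chord → 45 chords.
Total: 5 + 48 + 7 + 6 + 45 = 111.

111 chords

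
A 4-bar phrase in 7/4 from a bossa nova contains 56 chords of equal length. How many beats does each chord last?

4 bars × 7 beats/bar = 28 beats total.
28 beats ÷ 56 chords = 0.5 beats per chord.
(That is an eighth note.)

0.5 beats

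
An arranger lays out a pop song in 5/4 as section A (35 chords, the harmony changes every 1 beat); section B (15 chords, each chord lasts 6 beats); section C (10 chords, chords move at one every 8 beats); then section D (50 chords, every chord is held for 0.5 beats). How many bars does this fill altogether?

46 bars

A: 35 × 1 = 35 beats = 7 bars.
B: 15 × 6 = 90 beats = 18 bars.
C: 10 × 8 = 80 beats = 16 bars.
D: 50 × 0.5 = 25 beats = 5 bars.
Total: 7 + 18 + 16 + 5 = 46 bars.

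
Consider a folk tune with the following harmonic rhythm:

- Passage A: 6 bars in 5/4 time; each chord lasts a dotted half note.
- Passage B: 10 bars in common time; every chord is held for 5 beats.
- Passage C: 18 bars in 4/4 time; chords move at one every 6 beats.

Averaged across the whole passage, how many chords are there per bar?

15/17 chords per bar

A: 6 bars of 5 beats is 30 beats; at 3 beats each that's 10 chords.
B: 10 bars of 4 beats is 40 beats; at 5 beats each that's 8 chords.
C: 18 bars of 4 beats is 72 beats; at 6 beats each that's 12 chords.
Overall: 30 chords over 34 bars → 30/34 = 15/17 chords per bar.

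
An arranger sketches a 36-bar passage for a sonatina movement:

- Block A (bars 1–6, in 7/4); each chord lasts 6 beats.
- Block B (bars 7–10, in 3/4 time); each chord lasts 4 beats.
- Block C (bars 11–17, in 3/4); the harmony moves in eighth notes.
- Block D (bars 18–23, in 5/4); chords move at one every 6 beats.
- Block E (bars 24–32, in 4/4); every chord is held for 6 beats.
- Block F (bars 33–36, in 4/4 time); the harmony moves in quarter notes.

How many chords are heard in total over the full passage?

A: 6·7 = 42 beats, 42/6 = 7 chords.
B: 4·3 = 12 beats, 12/4 = 3 chords.
C: 7·3 = 21 beats, 21/0.5 = 42 chords.
D: 6·5 = 30 beats, 30/6 = 5 chords.
E: 9·4 = 36 beats, 36/6 = 6 chords.
F: 4·4 = 16 beats, 16/1 = 16 chords.
Total: 7 + 3 + 42 + 5 + 6 + 16 = 79.

79 chords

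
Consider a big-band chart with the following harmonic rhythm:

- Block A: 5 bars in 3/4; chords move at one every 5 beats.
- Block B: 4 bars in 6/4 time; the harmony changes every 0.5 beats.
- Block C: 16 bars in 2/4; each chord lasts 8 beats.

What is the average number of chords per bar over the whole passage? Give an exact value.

2.2 chords per bar

A: 5 × 3 = 15 beats ÷ 5 = 3 chords.
B: 4 × 6 = 24 beats ÷ 0.5 = 48 chords.
C: 16 × 2 = 32 beats ÷ 8 = 4 chords.
Overall: 55 chords over 25 bars → 55/25 = 2.2 chords per bar.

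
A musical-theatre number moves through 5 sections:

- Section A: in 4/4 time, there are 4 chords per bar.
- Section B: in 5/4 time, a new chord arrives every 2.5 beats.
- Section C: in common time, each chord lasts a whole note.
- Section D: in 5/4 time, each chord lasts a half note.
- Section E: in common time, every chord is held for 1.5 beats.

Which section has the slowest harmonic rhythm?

A: 4/1 = 4 chords/bar.
B: 5/2.5 = 2 chords/bar.
C: 4/4 = 1 chord/bar.
D: 5/2 = 2.5 chords/bar.
E: 4/1.5 = 8/3 chords/bar.
Slowest is C at 1 chords/bar.

Section C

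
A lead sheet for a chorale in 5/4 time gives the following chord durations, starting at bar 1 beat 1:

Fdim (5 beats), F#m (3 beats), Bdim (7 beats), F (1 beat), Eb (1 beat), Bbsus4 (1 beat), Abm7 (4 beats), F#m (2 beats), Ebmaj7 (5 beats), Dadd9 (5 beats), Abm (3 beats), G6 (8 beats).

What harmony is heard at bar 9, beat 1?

G6

Beat 1 of bar 9 is beat (9−1)×5 + 1 = 41 overall.
Running totals: Fdim ends at 5, F#m ends at 8, Bdim ends at 15, F ends at 16, Eb ends at 17, Bbsus4 ends at 18, Abm7 ends at 22, F#m ends at 24, Ebmaj7 ends at 29, Dadd9 ends at 34, Abm ends at 37, G6 ends at 45.
Beat 41 falls within G6.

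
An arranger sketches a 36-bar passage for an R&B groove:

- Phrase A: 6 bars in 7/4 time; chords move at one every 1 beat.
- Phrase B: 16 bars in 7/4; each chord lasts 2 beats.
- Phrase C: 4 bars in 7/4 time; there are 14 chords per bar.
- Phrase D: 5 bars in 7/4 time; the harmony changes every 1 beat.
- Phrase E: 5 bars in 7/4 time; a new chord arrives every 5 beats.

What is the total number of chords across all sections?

A: 6·7 = 42 beats, 42/1 = 42 chords.
B: 16·7 = 112 beats, 112/2 = 56 chords.
C: 4·7 = 28 beats, 28/0.5 = 56 chords.
D: 5·7 = 35 beats, 35/1 = 35 chords.
E: 5·7 = 35 beats, 35/5 = 7 chords.
Total: 42 + 56 + 56 + 35 + 7 = 196.

196 chords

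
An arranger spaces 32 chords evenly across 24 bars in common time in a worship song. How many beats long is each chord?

24 bars × 4 beats/bar = 96 beats total.
96 beats ÷ 32 chords = 3 beats per chord.
(That is a dotted half note.)

3 beats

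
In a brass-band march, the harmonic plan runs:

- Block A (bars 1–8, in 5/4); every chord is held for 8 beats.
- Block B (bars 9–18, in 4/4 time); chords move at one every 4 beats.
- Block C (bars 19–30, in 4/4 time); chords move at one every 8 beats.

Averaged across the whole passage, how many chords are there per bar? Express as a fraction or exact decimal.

0.7 chords per bar

A: 8 × 5 = 40 beats ÷ 8 = 5 chords.
B: 10 × 4 = 40 beats ÷ 4 = 10 chords.
C: 12 × 4 = 48 beats ÷ 8 = 6 chords.
Overall: 21 chords over 30 bars → 21/30 = 0.7 chords per bar.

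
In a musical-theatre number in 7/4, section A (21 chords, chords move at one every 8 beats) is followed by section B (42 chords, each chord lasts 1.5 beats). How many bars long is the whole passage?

A: 21 × 8 = 168 beats = 24 bars.
B: 42 × 1.5 = 63 beats = 9 bars.
Total: 24 + 9 = 33 bars.

33 bars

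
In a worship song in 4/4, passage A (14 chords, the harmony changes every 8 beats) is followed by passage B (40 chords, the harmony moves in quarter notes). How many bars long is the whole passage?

A: 14 × 8 = 112 beats = 28 bars.
B: 40 × 1 = 40 beats = 10 bars.
Total: 28 + 10 = 38 bars.

38 bars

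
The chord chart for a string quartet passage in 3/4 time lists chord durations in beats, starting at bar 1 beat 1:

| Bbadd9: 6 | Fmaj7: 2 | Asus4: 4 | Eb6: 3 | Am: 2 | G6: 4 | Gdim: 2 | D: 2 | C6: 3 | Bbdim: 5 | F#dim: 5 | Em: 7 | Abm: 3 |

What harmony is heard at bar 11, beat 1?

Bbdim

Beat 1 of bar 11 is beat (11−1)×3 + 1 = 31 overall.
Running totals: Bbadd9 ends at 6, Fmaj7 ends at 8, Asus4 ends at 12, Eb6 ends at 15, Am ends at 17, G6 ends at 21, Gdim ends at 23, D ends at 25, C6 ends at 28, Bbdim ends at 33.
Beat 31 falls within Bbdim.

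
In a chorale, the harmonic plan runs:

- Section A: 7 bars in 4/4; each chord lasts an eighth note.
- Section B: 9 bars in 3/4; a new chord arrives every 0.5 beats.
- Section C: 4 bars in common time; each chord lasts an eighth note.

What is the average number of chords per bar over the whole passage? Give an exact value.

7.1 chords per bar

A: 7 × 4 = 28 beats ÷ 0.5 = 56 chords.
B: 9 × 3 = 27 beats ÷ 0.5 = 54 chords.
C: 4 × 4 = 16 beats ÷ 0.5 = 32 chords.
Overall: 142 chords over 20 bars → 142/20 = 7.1 chords per bar.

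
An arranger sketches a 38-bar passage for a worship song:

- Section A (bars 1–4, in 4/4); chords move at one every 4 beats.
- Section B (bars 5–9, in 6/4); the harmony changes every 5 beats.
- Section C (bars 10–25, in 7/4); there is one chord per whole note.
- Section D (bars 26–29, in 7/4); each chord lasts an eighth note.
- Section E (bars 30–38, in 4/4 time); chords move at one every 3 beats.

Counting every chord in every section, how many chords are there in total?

A: 4 bars × 4 beats = 16 beats; 4 beats/chord → 4 chords.
B: 5 bars × 6 beats = 30 beats; 5 beats/chord → 6 chords.
C: 16 bars × 7 beats = 112 beats; 4 beats/chord → 28 chords.
D: 4 bars × 7 beats = 28 beats; 0.5 beats/chord → 56 chords.
E: 9 bars × 4 beats = 36 beats; 3 beats/chord → 12 chords.
Total: 4 + 6 + 28 + 56 + 12 = 106.

106 chords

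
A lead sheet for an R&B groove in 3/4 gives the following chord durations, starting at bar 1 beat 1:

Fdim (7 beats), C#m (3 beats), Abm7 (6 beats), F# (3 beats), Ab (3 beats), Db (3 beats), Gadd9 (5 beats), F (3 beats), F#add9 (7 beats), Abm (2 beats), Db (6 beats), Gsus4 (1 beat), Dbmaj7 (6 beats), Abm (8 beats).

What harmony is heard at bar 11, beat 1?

Beat 1 of bar 11 is beat (11−1)×3 + 1 = 31 overall.
Running totals: Fdim ends at 7, C#m ends at 10, Abm7 ends at 16, F# ends at 19, Ab ends at 22, Db ends at 25, Gadd9 ends at 30, F ends at 33.
Beat 31 falls within F.

F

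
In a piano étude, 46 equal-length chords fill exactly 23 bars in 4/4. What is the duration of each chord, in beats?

23 bars × 4 beats/bar = 92 beats total.
92 beats ÷ 46 chords = 2 beats per chord.
(That is a half note.)

2 beats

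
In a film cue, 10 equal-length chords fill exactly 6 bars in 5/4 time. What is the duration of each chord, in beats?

6 bars × 5 beats/bar = 30 beats total.
30 beats ÷ 10 chords = 3 beats per chord.
(That is a dotted half note.)

3 beats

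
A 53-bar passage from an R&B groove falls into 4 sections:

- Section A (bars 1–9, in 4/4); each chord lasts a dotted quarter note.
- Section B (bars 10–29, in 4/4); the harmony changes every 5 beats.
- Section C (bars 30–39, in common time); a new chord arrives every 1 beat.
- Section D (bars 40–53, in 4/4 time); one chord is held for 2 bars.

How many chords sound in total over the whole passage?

87 chords

A: 9 bars × 4 beats = 36 beats; 1.5 beats/chord → 24 chords.
B: 20 bars × 4 beats = 80 beats; 5 beats/chord → 16 chords.
C: 10 bars × 4 beats = 40 beats; 1 beat/chord → 40 chords.
D: 14 bars × 4 beats = 56 beats; 8 beats/chord → 7 chords.
Total: 24 + 16 + 40 + 7 = 87.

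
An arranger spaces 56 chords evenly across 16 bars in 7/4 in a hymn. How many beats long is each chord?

2 beats

16 bars × 7 beats/bar = 112 beats total.
112 beats ÷ 56 chords = 2 beats per chord.
(That is a half note.)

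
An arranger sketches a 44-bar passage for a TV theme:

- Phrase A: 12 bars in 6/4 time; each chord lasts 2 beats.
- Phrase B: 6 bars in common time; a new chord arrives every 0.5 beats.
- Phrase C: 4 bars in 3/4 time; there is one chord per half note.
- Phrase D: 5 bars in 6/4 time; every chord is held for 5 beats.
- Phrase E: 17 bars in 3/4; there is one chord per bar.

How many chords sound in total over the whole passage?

A: 12 bars × 6 beats = 72 beats; 2 beats/chord → 36 chords.
B: 6 bars × 4 beats = 24 beats; 0.5 beats/chord → 48 chords.
C: 4 bars × 3 beats = 12 beats; 2 beats/chord → 6 chords.
D: 5 bars × 6 beats = 30 beats; 5 beats/chord → 6 chords.
E: 17 bars × 3 beats = 51 beats; 3 beats/chord → 17 chords.
Total: 36 + 48 + 6 + 6 + 17 = 113.

113 chords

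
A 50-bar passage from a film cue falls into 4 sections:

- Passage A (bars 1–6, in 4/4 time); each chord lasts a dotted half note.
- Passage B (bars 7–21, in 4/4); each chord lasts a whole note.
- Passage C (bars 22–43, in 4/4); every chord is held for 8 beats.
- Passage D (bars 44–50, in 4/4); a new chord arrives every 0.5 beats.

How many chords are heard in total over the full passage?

90 chords

A has 24 beats and chords last 3 each, so 8 chords.
B has 60 beats and chords last 4 each, so 15 chords.
C has 88 beats and chords last 8 each, so 11 chords.
D has 28 beats and chords last 0.5 each, so 56 chords.
Total: 8 + 15 + 11 + 56 = 90.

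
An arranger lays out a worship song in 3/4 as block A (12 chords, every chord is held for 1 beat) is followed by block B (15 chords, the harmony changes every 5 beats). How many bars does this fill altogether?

29 bars

A: 12 × 1 = 12 beats = 4 bars.
B: 15 × 5 = 75 beats = 25 bars.
Total: 4 + 25 = 29 bars.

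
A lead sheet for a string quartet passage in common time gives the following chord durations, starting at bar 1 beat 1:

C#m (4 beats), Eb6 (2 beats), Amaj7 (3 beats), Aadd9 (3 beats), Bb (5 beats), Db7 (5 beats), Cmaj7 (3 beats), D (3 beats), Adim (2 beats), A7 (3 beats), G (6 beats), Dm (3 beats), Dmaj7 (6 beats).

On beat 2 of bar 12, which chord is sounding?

Beat 2 of bar 12 is beat (12−1)×4 + 2 = 46 overall.
Running totals: C#m ends at 4, Eb6 ends at 6, Amaj7 ends at 9, Aadd9 ends at 12, Bb ends at 17, Db7 ends at 22, Cmaj7 ends at 25, D ends at 28, Adim ends at 30, A7 ends at 33, G ends at 39, Dm ends at 42, Dmaj7 ends at 48.
Beat 46 falls within Dmaj7.

Dmaj7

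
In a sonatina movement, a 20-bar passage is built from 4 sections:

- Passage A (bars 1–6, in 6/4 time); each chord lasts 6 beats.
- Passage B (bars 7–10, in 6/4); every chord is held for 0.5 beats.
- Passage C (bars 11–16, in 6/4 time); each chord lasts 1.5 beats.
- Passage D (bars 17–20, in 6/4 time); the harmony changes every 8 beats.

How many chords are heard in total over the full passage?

81 chords

A: 6 bars × 6 beats = 36 beats; 6 beats/chord → 6 chords.
B: 4 bars × 6 beats = 24 beats; 0.5 beats/chord → 48 chords.
C: 6 bars × 6 beats = 36 beats; 1.5 beats/chord → 24 chords.
D: 4 bars × 6 beats = 24 beats; 8 beats/chord → 3 chords.
Total: 6 + 48 + 24 + 3 = 81.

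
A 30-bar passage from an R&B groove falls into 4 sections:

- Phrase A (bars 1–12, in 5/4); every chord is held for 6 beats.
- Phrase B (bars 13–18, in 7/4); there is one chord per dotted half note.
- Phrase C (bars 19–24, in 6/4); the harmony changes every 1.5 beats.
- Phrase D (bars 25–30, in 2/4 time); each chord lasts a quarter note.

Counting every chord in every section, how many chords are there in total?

60 chords

A: 12·5 = 60 beats, 60/6 = 10 chords.
B: 6·7 = 42 beats, 42/3 = 14 chords.
C: 6·6 = 36 beats, 36/1.5 = 24 chords.
D: 6·2 = 12 beats, 12/1 = 12 chords.
Total: 10 + 14 + 24 + 12 = 60.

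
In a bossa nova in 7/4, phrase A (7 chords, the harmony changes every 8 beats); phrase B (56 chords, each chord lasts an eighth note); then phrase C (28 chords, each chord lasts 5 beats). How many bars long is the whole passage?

32 bars

A: 7 × 8 = 56 beats = 8 bars.
B: 56 × 0.5 = 28 beats = 4 bars.
C: 28 × 5 = 140 beats = 20 bars.
Total: 8 + 4 + 20 = 32 bars.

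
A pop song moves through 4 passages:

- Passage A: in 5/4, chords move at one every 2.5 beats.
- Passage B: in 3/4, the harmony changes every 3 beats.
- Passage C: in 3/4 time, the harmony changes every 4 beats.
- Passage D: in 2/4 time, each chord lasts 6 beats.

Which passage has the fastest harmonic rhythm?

Passage A

A: 5 beats/bar ÷ 2.5 beats/chord = 2 chords/bar.
B: 3 beats/bar ÷ 3 beats/chord = 1 chord/bar.
C: 3 beats/bar ÷ 4 beats/chord = 0.75 chords/bar.
D: 2 beats/bar ÷ 6 beats/chord = 1/3 chords/bar.
Fastest is A at 2 chords/bar.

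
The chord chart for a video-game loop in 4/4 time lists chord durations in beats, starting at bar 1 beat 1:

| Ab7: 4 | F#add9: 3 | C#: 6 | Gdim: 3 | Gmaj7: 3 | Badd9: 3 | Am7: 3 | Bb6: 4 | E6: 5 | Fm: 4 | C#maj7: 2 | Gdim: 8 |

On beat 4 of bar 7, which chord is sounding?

Beat 4 of bar 7 is beat (7−1)×4 + 4 = 28 overall.
Running totals: Ab7 ends at 4, F#add9 ends at 7, C# ends at 13, Gdim ends at 16, Gmaj7 ends at 19, Badd9 ends at 22, Am7 ends at 25, Bb6 ends at 29.
Beat 28 falls within Bb6.

Bb6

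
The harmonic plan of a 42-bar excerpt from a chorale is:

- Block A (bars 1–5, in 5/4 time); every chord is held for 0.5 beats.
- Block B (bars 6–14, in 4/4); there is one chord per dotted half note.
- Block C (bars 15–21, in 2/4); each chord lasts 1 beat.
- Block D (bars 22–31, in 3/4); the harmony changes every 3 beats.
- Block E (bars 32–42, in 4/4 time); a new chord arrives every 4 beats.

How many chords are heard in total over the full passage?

97 chords

A: 5 bars × 5 beats = 25 beats; 0.5 beats/chord → 50 chords.
B: 9 bars × 4 beats = 36 beats; 3 beats/chord → 12 chords.
C: 7 bars × 2 beats = 14 beats; 1 beat/chord → 14 chords.
D: 10 bars × 3 beats = 30 beats; 3 beats/chord → 10 chords.
E: 11 bars × 4 beats = 44 beats; 4 beats/chord → 11 chords.
Total: 50 + 12 + 14 + 10 + 11 = 97.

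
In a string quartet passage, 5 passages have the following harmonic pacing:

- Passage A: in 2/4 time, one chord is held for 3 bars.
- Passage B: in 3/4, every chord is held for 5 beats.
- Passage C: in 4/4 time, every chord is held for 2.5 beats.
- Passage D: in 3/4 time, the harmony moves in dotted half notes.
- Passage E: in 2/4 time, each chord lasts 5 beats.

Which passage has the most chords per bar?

Passage C

A: 2 beats/bar ÷ 6 beats/chord = 1/3 chords/bar.
B: 3 beats/bar ÷ 5 beats/chord = 0.6 chords/bar.
C: 4 beats/bar ÷ 2.5 beats/chord = 1.6 chords/bar.
D: 3 beats/bar ÷ 3 beats/chord = 1 chord/bar.
E: 2 beats/bar ÷ 5 beats/chord = 0.4 chords/bar.
Fastest is C at 1.6 chords/bar.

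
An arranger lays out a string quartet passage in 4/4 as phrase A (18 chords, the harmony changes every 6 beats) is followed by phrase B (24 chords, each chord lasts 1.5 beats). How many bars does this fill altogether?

A: 18 × 6 = 108 beats = 27 bars.
B: 24 × 1.5 = 36 beats = 9 bars.
Total: 27 + 9 = 36 bars.

36 bars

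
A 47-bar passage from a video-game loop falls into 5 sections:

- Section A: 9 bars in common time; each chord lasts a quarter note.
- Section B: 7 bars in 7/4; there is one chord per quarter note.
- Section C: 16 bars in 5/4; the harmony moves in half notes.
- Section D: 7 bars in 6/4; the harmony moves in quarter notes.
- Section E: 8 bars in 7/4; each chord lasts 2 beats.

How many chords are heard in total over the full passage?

195 chords

A has 36 beats and chords last 1 each, so 36 chords.
B has 49 beats and chords last 1 each, so 49 chords.
C has 80 beats and chords last 2 each, so 40 chords.
D has 42 beats and chords last 1 each, so 42 chords.
E has 56 beats and chords last 2 each, so 28 chords.
Total: 36 + 49 + 40 + 42 + 28 = 195.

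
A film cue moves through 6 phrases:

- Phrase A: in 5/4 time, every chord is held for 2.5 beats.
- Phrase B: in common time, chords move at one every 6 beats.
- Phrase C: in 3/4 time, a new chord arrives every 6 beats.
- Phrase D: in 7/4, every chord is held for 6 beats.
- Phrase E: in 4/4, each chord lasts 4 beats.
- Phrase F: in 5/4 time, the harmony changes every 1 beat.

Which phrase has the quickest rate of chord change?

Phrase F

A: 5 beats/bar ÷ 2.5 beats/chord = 2 chords/bar.
B: 4 beats/bar ÷ 6 beats/chord = 2/3 chords/bar.
C: 3 beats/bar ÷ 6 beats/chord = 0.5 chords/bar.
D: 7 beats/bar ÷ 6 beats/chord = 7/6 chords/bar.
E: 4 beats/bar ÷ 4 beats/chord = 1 chord/bar.
F: 5 beats/bar ÷ 1 beat/chord = 5 chords/bar.
Fastest is F at 5 chords/bar.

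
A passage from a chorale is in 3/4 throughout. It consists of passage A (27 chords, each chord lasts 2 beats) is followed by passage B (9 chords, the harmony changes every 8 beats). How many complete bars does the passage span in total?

42 bars

A: 27 × 2 = 54 beats = 18 bars.
B: 9 × 8 = 72 beats = 24 bars.
Total: 18 + 24 = 42 bars.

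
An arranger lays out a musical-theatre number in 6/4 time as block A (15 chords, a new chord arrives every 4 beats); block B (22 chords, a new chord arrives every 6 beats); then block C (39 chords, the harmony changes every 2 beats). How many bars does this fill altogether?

A: 15 × 4 = 60 beats = 10 bars.
B: 22 × 6 = 132 beats = 22 bars.
C: 39 × 2 = 78 beats = 13 bars.
Total: 10 + 22 + 13 = 45 bars.

45 bars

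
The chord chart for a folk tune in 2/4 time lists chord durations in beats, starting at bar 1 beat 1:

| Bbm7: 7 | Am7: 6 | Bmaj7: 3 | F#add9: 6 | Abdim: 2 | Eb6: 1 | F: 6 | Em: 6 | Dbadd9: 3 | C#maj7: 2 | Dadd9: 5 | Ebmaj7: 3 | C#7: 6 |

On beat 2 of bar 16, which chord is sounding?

Em

Beat 2 of bar 16 is beat (16−1)×2 + 2 = 32 overall.
Running totals: Bbm7 ends at 7, Am7 ends at 13, Bmaj7 ends at 16, F#add9 ends at 22, Abdim ends at 24, Eb6 ends at 25, F ends at 31, Em ends at 37.
Beat 32 falls within Em.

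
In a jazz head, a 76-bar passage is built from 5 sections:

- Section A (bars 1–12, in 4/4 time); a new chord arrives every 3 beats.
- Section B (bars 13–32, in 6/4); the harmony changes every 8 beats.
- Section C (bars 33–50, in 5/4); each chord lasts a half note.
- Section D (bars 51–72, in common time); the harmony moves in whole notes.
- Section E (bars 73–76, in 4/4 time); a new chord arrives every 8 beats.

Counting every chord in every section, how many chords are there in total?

A: 12 bars × 4 beats = 48 beats; 3 beats/chord → 16 chords.
B: 20 bars × 6 beats = 120 beats; 8 beats/chord → 15 chords.
C: 18 bars × 5 beats = 90 beats; 2 beats/chord → 45 chords.
D: 22 bars × 4 beats = 88 beats; 4 beats/chord → 22 chords.
E: 4 bars × 4 beats = 16 beats; 8 beats/chord → 2 chords.
Total: 16 + 15 + 45 + 22 + 2 = 100.

100 chords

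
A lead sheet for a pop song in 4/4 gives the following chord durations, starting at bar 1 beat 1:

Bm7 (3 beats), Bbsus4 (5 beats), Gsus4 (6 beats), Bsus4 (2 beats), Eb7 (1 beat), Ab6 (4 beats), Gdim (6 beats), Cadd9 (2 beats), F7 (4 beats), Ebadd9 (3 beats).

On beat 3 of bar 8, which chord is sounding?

F7

Beat 3 of bar 8 is beat (8−1)×4 + 3 = 31 overall.
Running totals: Bm7 ends at 3, Bbsus4 ends at 8, Gsus4 ends at 14, Bsus4 ends at 16, Eb7 ends at 17, Ab6 ends at 21, Gdim ends at 27, Cadd9 ends at 29, F7 ends at 33.
Beat 31 falls within F7.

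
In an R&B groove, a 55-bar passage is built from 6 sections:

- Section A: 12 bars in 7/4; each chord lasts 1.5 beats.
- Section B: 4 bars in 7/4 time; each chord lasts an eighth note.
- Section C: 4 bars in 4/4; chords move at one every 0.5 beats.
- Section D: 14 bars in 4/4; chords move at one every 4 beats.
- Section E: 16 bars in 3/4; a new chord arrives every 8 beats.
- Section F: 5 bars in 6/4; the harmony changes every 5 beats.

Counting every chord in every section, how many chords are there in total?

A: 12 bars × 7 beats = 84 beats; 1.5 beats/chord → 56 chords.
B: 4 bars × 7 beats = 28 beats; 0.5 beats/chord → 56 chords.
C: 4 bars × 4 beats = 16 beats; 0.5 beats/chord → 32 chords.
D: 14 bars × 4 beats = 56 beats; 4 beats/chord → 14 chords.
E: 16 bars × 3 beats = 48 beats; 8 beats/chord → 6 chords.
F: 5 bars × 6 beats = 30 beats; 5 beats/chord → 6 chords.
Total: 56 + 56 + 32 + 14 + 6 + 6 = 170.

170 chords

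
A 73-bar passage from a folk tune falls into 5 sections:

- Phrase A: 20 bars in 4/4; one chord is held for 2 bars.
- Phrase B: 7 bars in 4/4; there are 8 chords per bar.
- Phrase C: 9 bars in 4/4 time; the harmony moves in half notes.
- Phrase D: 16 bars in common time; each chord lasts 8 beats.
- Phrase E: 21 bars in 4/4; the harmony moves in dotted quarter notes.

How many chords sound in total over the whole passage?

148 chords

A: 20·4 = 80 beats, 80/8 = 10 chords.
B: 7·4 = 28 beats, 28/0.5 = 56 chords.
C: 9·4 = 36 beats, 36/2 = 18 chords.
D: 16·4 = 64 beats, 64/8 = 8 chords.
E: 21·4 = 84 beats, 84/1.5 = 56 chords.
Total: 10 + 56 + 18 + 8 + 56 = 148.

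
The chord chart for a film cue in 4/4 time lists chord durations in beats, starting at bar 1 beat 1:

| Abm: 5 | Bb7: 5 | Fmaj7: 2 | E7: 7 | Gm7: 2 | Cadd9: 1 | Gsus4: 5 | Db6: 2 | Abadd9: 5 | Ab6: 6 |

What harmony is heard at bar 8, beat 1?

Beat 1 of bar 8 is beat (8−1)×4 + 1 = 29 overall.
Running totals: Abm ends at 5, Bb7 ends at 10, Fmaj7 ends at 12, E7 ends at 19, Gm7 ends at 21, Cadd9 ends at 22, Gsus4 ends at 27, Db6 ends at 29.
Beat 29 falls within Db6.

Db6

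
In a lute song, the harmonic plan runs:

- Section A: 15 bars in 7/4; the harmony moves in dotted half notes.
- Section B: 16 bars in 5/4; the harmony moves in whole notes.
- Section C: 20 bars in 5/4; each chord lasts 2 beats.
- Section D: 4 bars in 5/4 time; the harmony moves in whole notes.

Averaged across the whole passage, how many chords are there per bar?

A: 15 × 7 = 105 beats ÷ 3 = 35 chords.
B: 16 × 5 = 80 beats ÷ 4 = 20 chords.
C: 20 × 5 = 100 beats ÷ 2 = 50 chords.
D: 4 × 5 = 20 beats ÷ 4 = 5 chords.
Overall: 110 chords over 55 bars → 110/55 = 2 chords per bar.

2 chords per bar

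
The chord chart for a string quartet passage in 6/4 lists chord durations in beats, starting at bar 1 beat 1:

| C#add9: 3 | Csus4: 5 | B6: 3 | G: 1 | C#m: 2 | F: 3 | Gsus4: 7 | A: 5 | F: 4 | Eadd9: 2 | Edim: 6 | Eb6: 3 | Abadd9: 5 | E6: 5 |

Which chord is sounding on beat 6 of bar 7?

Beat 6 of bar 7 is beat (7−1)×6 + 6 = 42 overall.
Running totals: C#add9 ends at 3, Csus4 ends at 8, B6 ends at 11, G ends at 12, C#m ends at 14, F ends at 17, Gsus4 ends at 24, A ends at 29, F ends at 33, Eadd9 ends at 35, Edim ends at 41, Eb6 ends at 44.
Beat 42 falls within Eb6.

Eb6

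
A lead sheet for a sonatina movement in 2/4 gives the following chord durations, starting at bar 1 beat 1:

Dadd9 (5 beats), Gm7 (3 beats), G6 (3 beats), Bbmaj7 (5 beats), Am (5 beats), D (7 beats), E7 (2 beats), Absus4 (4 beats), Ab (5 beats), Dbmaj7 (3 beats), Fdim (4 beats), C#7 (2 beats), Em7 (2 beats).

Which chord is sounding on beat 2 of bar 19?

Ab

Beat 2 of bar 19 is beat (19−1)×2 + 2 = 38 overall.
Running totals: Dadd9 ends at 5, Gm7 ends at 8, G6 ends at 11, Bbmaj7 ends at 16, Am ends at 21, D ends at 28, E7 ends at 30, Absus4 ends at 34, Ab ends at 39.
Beat 38 falls within Ab.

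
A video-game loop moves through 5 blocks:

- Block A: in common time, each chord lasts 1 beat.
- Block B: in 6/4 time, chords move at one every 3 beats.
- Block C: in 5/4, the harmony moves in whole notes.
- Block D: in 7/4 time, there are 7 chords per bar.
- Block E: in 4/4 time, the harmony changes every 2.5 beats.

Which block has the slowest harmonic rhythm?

A: 4/1 = 4 chords/bar.
B: 6/3 = 2 chords/bar.
C: 5/4 = 1.25 chords/bar.
D: 7/1 = 7 chords/bar.
E: 4/2.5 = 1.6 chords/bar.
Slowest is C at 1.25 chords/bar.

Block C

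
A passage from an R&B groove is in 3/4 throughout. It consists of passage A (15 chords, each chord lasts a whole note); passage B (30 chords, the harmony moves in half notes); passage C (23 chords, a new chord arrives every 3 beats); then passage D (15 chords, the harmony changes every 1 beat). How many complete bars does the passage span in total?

68 bars

A: 15 × 4 = 60 beats = 20 bars.
B: 30 × 2 = 60 beats = 20 bars.
C: 23 × 3 = 69 beats = 23 bars.
D: 15 × 1 = 15 beats = 5 bars.
Total: 20 + 20 + 23 + 5 = 68 bars.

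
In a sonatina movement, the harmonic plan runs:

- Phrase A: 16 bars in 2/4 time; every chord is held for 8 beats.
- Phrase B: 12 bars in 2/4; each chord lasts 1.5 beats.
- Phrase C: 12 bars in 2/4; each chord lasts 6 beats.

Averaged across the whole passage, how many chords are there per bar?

0.6 chords per bar

A: 16 bars of 2 beats is 32 beats; at 8 beats each that's 4 chords.
B: 12 bars of 2 beats is 24 beats; at 1.5 beats each that's 16 chords.
C: 12 bars of 2 beats is 24 beats; at 6 beats each that's 4 chords.
Overall: 24 chords over 40 bars → 24/40 = 0.6 chords per bar.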